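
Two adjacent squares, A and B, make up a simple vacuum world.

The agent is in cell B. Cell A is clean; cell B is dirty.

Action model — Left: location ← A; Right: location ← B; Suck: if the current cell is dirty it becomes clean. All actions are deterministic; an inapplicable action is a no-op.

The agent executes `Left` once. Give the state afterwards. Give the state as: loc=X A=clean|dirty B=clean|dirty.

loc=A A=clean B=dirty

start: loc=B A=clean B=dirty
step 1/1 (Left): loc=A A=clean B=dirty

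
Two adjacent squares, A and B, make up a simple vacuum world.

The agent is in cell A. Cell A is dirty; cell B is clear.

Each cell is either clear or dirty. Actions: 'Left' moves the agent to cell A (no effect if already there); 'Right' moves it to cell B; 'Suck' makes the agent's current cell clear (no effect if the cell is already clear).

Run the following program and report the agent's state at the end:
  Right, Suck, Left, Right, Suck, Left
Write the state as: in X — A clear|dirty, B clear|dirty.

step 1/6 (Right): in B — A dirty, B clear
step 2/6 (Suck): in B — A dirty, B clear
step 3/6 (Left): in A — A dirty, B clear
step 4/6 (Right): in B — A dirty, B clear
step 5/6 (Suck): in B — A dirty, B clear
step 6/6 (Left): in A — A dirty, B clear

in A — A dirty, B clear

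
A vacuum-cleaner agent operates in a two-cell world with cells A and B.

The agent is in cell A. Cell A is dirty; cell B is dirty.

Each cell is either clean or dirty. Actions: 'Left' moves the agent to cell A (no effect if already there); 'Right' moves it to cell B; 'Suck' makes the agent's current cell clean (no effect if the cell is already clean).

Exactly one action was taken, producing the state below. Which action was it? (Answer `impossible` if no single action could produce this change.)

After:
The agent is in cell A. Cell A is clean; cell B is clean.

impossible

try  Left: loc=A A=dirty B=dirty
try Right: loc=B A=dirty B=dirty
try  Suck: loc=A A=clean B=dirty
no single action produces the after-state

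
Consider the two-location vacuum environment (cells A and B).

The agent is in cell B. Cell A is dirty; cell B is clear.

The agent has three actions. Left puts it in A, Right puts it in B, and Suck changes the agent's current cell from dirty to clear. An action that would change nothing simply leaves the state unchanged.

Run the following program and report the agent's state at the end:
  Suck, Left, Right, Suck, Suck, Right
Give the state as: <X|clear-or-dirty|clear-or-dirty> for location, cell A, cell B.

<B|dirty|clear>

[1] after Suck: <B|dirty|clear>
[2] after Left: <A|dirty|clear>
[3] after Right: <B|dirty|clear>
[4] after Suck: <B|dirty|clear>
[5] after Suck: <B|dirty|clear>
[6] after Right: <B|dirty|clear>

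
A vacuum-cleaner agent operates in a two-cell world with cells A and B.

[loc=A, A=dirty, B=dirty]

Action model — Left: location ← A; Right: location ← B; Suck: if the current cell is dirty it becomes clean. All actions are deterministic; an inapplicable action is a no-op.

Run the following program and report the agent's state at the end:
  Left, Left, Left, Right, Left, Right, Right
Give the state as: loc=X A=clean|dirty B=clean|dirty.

loc=B A=dirty B=dirty

step 1/7 (Left): loc=A A=dirty B=dirty
step 2/7 (Left): loc=A A=dirty B=dirty
step 3/7 (Left): loc=A A=dirty B=dirty
step 4/7 (Right): loc=B A=dirty B=dirty
step 5/7 (Left): loc=A A=dirty B=dirty
step 6/7 (Right): loc=B A=dirty B=dirty
step 7/7 (Right): loc=B A=dirty B=dirty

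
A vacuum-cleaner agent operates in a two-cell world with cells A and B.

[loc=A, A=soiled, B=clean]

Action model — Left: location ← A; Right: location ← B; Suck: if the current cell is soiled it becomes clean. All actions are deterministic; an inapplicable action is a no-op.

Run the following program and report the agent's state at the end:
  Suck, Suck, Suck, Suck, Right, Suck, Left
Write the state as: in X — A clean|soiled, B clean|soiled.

1) do Suck; now in A — A clean, B clean
2) do Suck; now in A — A clean, B clean
3) do Suck; now in A — A clean, B clean
4) do Suck; now in A — A clean, B clean
5) do Right; now in B — A clean, B clean
6) do Suck; now in B — A clean, B clean
7) do Left; now in A — A clean, B clean

in A — A clean, B clean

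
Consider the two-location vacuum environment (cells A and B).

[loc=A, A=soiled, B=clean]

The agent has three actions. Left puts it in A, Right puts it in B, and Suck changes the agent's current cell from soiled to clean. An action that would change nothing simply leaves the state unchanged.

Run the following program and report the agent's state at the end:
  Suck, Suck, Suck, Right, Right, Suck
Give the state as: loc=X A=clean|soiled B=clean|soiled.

1. Suck → loc=A A=clean B=clean
2. Suck → loc=A A=clean B=clean
3. Suck → loc=A A=clean B=clean
4. Right → loc=B A=clean B=clean
5. Right → loc=B A=clean B=clean
6. Suck → loc=B A=clean B=clean

loc=B A=clean B=clean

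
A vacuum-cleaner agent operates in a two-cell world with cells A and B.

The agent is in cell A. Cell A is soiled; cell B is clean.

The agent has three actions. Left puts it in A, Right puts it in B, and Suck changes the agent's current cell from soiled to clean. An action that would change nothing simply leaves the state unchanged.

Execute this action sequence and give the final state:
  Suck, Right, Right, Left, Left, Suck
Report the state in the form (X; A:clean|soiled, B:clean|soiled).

t=1 Suck ⇒ (A; A:clean, B:clean)
t=2 Right ⇒ (B; A:clean, B:clean)
t=3 Right ⇒ (B; A:clean, B:clean)
t=4 Left ⇒ (A; A:clean, B:clean)
t=5 Left ⇒ (A; A:clean, B:clean)
t=6 Suck ⇒ (A; A:clean, B:clean)

(A; A:clean, B:clean)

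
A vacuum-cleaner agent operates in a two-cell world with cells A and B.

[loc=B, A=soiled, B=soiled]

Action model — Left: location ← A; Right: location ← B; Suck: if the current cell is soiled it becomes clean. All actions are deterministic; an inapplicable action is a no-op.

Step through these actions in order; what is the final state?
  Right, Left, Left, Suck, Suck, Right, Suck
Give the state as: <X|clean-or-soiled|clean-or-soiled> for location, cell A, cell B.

<B|clean|clean>

t=1 Right ⇒ <B|soiled|soiled>
t=2 Left ⇒ <A|soiled|soiled>
t=3 Left ⇒ <A|soiled|soiled>
t=4 Suck ⇒ <A|clean|soiled>
t=5 Suck ⇒ <A|clean|soiled>
t=6 Right ⇒ <B|clean|soiled>
t=7 Suck ⇒ <B|clean|clean>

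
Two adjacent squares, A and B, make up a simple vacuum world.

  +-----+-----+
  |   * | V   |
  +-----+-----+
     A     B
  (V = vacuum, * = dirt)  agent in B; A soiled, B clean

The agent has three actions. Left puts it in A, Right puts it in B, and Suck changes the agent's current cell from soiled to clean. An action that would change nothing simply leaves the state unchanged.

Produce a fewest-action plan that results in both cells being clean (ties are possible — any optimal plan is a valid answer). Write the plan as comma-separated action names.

t=1 Left ⇒ (A; A:soiled, B:clean)
t=2 Suck ⇒ (A; A:clean, B:clean)
min 2: go A then Suck

Left, Suck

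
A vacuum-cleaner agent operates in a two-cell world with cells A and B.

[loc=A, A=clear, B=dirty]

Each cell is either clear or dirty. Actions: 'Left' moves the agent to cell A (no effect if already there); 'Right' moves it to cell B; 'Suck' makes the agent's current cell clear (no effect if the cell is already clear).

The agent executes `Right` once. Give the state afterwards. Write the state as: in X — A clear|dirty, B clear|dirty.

start: in A — A clear, B dirty
1) do Right; now in B — A clear, B dirty

in B — A clear, B dirty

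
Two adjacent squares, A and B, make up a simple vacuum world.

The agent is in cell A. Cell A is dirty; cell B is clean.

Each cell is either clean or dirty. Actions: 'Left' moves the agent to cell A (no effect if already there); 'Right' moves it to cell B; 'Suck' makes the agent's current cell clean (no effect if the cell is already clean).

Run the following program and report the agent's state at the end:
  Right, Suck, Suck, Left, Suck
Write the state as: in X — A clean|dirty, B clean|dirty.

1. Right → in B — A dirty, B clean
2. Suck → in B — A dirty, B clean
3. Suck → in B — A dirty, B clean
4. Left → in A — A dirty, B clean
5. Suck → in A — A clean, B clean

in A — A clean, B clean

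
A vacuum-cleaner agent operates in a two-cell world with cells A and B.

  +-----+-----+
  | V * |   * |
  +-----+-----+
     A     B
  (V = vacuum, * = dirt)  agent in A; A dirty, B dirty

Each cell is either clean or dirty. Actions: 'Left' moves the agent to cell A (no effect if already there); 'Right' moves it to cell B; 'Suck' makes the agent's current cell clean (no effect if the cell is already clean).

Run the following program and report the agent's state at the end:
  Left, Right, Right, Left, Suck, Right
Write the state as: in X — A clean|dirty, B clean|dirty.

in B — A clean, B dirty

1. Left → in A — A dirty, B dirty
2. Right → in B — A dirty, B dirty
3. Right → in B — A dirty, B dirty
4. Left → in A — A dirty, B dirty
5. Suck → in A — A clean, B dirty
6. Right → in B — A clean, B dirty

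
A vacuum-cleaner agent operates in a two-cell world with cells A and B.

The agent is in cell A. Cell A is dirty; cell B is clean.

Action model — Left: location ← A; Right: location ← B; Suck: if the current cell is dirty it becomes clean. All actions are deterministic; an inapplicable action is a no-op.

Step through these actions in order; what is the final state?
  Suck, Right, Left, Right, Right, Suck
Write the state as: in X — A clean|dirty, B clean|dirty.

in B — A clean, B clean

1. Suck → in A — A clean, B clean
2. Right → in B — A clean, B clean
3. Left → in A — A clean, B clean
4. Right → in B — A clean, B clean
5. Right → in B — A clean, B clean
6. Suck → in B — A clean, B clean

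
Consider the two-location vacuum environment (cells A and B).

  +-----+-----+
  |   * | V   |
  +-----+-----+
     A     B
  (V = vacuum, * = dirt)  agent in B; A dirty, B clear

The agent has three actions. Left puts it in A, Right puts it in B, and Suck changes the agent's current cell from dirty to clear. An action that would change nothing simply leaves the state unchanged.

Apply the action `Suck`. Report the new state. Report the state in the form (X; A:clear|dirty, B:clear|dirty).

start: (B; A:dirty, B:clear)
t=1 Suck ⇒ (B; A:dirty, B:clear)

(B; A:dirty, B:clear)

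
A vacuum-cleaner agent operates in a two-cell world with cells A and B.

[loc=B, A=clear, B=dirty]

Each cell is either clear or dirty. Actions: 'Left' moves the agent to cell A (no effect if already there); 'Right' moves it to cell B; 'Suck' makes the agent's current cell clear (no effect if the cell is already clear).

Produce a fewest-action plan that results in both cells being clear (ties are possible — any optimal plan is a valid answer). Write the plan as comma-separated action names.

Suck

1) do Suck; now loc=B A=clear B=clear
min 1: B is dirty, one Suck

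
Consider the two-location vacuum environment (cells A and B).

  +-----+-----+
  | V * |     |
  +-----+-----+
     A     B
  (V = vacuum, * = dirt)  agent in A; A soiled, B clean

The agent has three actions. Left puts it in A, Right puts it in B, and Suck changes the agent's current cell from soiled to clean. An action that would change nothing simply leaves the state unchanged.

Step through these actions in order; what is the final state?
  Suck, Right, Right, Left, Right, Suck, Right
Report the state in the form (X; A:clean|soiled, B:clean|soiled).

(B; A:clean, B:clean)

1. Suck → (A; A:clean, B:clean)
2. Right → (B; A:clean, B:clean)
3. Right → (B; A:clean, B:clean)
4. Left → (A; A:clean, B:clean)
5. Right → (B; A:clean, B:clean)
6. Suck → (B; A:clean, B:clean)
7. Right → (B; A:clean, B:clean)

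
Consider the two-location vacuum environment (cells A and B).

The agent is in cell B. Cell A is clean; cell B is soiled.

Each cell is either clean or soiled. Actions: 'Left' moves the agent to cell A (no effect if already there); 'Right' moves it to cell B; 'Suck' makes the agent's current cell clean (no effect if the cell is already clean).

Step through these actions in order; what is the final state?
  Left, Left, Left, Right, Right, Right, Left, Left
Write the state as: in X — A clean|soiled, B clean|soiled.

in A — A clean, B soiled

1. Left → in A — A clean, B soiled
2. Left → in A — A clean, B soiled
3. Left → in A — A clean, B soiled
4. Right → in B — A clean, B soiled
5. Right → in B — A clean, B soiled
6. Right → in B — A clean, B soiled
7. Left → in A — A clean, B soiled
8. Left → in A — A clean, B soiled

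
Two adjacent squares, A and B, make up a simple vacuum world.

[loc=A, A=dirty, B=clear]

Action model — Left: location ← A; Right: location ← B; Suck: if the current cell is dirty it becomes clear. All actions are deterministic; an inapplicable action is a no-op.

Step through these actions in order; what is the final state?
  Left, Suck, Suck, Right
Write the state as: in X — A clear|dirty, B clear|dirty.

in B — A clear, B clear

1) do Left; now in A — A dirty, B clear
2) do Suck; now in A — A clear, B clear
3) do Suck; now in A — A clear, B clear
4) do Right; now in B — A clear, B clear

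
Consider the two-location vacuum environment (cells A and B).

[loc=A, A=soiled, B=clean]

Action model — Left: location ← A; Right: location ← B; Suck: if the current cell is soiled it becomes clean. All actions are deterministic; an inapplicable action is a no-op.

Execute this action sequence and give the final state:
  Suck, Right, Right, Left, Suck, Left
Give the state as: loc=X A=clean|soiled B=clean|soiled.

t=1 Suck ⇒ loc=A A=clean B=clean
t=2 Right ⇒ loc=B A=clean B=clean
t=3 Right ⇒ loc=B A=clean B=clean
t=4 Left ⇒ loc=A A=clean B=clean
t=5 Suck ⇒ loc=A A=clean B=clean
t=6 Left ⇒ loc=A A=clean B=clean

loc=A A=clean B=clean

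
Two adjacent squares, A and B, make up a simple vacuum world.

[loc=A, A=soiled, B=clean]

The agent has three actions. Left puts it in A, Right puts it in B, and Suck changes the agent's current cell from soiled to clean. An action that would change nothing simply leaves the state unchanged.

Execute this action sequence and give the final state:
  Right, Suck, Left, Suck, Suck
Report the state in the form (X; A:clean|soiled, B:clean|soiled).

Right (#1): (B; A:soiled, B:clean)
Suck (#2): (B; A:soiled, B:clean)
Left (#3): (A; A:soiled, B:clean)
Suck (#4): (A; A:clean, B:clean)
Suck (#5): (A; A:clean, B:clean)

(A; A:clean, B:clean)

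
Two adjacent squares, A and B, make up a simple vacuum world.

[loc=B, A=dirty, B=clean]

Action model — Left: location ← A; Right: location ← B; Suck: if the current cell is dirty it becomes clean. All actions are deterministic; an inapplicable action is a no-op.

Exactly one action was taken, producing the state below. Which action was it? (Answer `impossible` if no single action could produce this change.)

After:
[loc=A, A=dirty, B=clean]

Left

try  Left: (A; A:dirty, B:clean)  ← match
try Right: (B; A:dirty, B:clean)
try  Suck: (B; A:dirty, B:clean)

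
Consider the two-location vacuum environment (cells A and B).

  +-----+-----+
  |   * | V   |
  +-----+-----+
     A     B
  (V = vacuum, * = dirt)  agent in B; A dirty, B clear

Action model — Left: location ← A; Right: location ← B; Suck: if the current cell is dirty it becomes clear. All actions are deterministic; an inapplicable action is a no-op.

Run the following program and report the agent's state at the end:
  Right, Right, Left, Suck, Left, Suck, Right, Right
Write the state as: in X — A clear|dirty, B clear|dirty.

Right (#1): in B — A dirty, B clear
Right (#2): in B — A dirty, B clear
Left (#3): in A — A dirty, B clear
Suck (#4): in A — A clear, B clear
Left (#5): in A — A clear, B clear
Suck (#6): in A — A clear, B clear
Right (#7): in B — A clear, B clear
Right (#8): in B — A clear, B clear

in B — A clear, B clear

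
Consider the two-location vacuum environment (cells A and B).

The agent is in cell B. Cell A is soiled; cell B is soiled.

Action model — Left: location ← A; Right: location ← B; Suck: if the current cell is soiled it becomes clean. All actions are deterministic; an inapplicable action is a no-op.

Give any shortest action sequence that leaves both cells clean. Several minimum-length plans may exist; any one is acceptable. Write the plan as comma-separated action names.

Suck, Left, Suck

Suck (#1): loc=B A=soiled B=clean
Left (#2): loc=A A=soiled B=clean
Suck (#3): loc=A A=clean B=clean
min 3: Suck B + move + Suck A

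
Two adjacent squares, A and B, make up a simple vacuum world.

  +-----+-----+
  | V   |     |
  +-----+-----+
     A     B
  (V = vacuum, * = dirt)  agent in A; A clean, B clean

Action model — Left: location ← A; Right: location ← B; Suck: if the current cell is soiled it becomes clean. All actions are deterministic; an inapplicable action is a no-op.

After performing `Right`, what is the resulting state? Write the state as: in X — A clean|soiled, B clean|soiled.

in B — A clean, B clean

start: in A — A clean, B clean
1. Right → in B — A clean, B clean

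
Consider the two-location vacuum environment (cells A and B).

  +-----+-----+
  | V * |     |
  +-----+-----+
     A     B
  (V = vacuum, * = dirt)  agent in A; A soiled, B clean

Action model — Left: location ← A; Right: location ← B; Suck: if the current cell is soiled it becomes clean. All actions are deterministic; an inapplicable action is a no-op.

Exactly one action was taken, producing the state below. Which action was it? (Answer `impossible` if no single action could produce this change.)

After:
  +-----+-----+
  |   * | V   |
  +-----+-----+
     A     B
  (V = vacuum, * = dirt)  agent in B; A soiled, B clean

Right

try  Left: <A|soiled|clean>
try Right: <B|soiled|clean>  ← match
try  Suck: <A|clean|clean>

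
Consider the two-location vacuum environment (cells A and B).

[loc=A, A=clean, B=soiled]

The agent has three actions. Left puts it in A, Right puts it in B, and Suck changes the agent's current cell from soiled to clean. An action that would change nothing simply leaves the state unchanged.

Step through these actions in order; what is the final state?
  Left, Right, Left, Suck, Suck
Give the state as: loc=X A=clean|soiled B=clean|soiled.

loc=A A=clean B=soiled

1) do Left; now loc=A A=clean B=soiled
2) do Right; now loc=B A=clean B=soiled
3) do Left; now loc=A A=clean B=soiled
4) do Suck; now loc=A A=clean B=soiled
5) do Suck; now loc=A A=clean B=soiled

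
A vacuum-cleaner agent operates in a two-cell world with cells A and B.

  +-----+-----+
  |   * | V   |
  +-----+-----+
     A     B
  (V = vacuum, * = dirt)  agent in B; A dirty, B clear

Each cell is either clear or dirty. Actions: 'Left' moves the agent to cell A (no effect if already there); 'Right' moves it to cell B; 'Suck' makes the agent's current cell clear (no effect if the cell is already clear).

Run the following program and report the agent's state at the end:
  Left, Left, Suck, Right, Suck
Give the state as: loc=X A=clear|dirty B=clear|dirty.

t=1 Left ⇒ loc=A A=dirty B=clear
t=2 Left ⇒ loc=A A=dirty B=clear
t=3 Suck ⇒ loc=A A=clear B=clear
t=4 Right ⇒ loc=B A=clear B=clear
t=5 Suck ⇒ loc=B A=clear B=clear

loc=B A=clear B=clear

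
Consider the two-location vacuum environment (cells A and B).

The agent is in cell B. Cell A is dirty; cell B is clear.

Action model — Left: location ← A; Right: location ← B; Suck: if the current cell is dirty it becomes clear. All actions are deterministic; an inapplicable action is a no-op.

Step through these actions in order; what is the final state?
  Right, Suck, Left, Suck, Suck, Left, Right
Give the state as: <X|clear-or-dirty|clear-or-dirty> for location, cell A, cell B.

<B|clear|clear>

Right (#1): <B|dirty|clear>
Suck (#2): <B|dirty|clear>
Left (#3): <A|dirty|clear>
Suck (#4): <A|clear|clear>
Suck (#5): <A|clear|clear>
Left (#6): <A|clear|clear>
Right (#7): <B|clear|clear>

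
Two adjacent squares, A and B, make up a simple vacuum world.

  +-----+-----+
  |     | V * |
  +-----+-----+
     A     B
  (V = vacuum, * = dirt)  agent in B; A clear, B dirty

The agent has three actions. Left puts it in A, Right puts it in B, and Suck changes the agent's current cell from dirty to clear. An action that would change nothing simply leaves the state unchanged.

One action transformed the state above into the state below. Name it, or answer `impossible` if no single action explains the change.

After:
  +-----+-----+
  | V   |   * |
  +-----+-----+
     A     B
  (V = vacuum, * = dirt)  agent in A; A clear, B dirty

Left

try  Left: (A; A:clear, B:dirty)  ← match
try Right: (B; A:clear, B:dirty)
try  Suck: (B; A:clear, B:clear)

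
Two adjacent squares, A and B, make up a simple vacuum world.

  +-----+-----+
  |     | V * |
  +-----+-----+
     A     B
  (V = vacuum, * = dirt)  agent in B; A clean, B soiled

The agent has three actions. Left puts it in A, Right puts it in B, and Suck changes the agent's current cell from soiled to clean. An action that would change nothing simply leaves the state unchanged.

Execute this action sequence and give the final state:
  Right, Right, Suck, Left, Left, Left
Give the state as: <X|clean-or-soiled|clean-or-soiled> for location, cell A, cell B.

[1] after Right: <B|clean|soiled>
[2] after Right: <B|clean|soiled>
[3] after Suck: <B|clean|clean>
[4] after Left: <A|clean|clean>
[5] after Left: <A|clean|clean>
[6] after Left: <A|clean|clean>

<A|clean|clean>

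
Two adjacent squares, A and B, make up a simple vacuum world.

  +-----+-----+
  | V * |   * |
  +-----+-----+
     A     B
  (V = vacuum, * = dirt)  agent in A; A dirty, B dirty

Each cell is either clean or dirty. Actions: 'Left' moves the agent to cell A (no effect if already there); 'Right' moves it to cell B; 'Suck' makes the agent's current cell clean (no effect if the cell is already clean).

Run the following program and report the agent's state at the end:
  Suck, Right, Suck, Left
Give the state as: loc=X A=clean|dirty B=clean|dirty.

[1] after Suck: loc=A A=clean B=dirty
[2] after Right: loc=B A=clean B=dirty
[3] after Suck: loc=B A=clean B=clean
[4] after Left: loc=A A=clean B=clean

loc=A A=clean B=clean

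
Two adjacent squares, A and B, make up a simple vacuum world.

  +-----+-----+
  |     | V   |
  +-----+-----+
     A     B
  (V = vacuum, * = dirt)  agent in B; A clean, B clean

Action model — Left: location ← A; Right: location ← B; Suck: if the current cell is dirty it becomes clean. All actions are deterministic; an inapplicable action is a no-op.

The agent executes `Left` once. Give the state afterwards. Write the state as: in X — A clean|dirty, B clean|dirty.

in A — A clean, B clean

start: in B — A clean, B clean
t=1 Left ⇒ in A — A clean, B clean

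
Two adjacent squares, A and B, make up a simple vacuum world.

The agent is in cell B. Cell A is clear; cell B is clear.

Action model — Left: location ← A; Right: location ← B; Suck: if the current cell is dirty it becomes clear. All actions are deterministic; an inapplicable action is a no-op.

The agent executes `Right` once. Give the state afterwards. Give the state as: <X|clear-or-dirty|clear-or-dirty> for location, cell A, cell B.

start: <B|clear|clear>
Right (#1): <B|clear|clear>

<B|clear|clear>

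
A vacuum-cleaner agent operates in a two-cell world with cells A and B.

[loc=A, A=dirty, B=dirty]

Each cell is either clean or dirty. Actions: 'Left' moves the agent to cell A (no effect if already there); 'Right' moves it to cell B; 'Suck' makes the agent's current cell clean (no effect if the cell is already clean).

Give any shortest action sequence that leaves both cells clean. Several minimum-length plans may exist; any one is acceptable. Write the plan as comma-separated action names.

Suck, Right, Suck

1. Suck → loc=A A=clean B=dirty
2. Right → loc=B A=clean B=dirty
3. Suck → loc=B A=clean B=clean
min 3: Suck A + move + Suck B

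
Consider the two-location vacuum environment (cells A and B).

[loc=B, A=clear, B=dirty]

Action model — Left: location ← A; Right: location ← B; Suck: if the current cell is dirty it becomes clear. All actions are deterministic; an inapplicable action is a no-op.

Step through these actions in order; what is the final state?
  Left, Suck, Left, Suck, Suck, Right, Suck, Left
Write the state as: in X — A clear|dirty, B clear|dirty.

[1] after Left: in A — A clear, B dirty
[2] after Suck: in A — A clear, B dirty
[3] after Left: in A — A clear, B dirty
[4] after Suck: in A — A clear, B dirty
[5] after Suck: in A — A clear, B dirty
[6] after Right: in B — A clear, B dirty
[7] after Suck: in B — A clear, B clear
[8] after Left: in A — A clear, B clear

in A — A clear, B clear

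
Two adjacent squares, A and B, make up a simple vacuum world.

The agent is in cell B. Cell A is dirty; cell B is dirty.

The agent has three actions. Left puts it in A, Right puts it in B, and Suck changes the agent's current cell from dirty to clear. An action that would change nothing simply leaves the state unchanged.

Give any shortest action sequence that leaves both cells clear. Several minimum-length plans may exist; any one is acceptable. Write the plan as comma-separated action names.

1) do Suck; now loc=B A=dirty B=clear
2) do Left; now loc=A A=dirty B=clear
3) do Suck; now loc=A A=clear B=clear
min 3: Suck B + move + Suck A

Suck, Left, Suck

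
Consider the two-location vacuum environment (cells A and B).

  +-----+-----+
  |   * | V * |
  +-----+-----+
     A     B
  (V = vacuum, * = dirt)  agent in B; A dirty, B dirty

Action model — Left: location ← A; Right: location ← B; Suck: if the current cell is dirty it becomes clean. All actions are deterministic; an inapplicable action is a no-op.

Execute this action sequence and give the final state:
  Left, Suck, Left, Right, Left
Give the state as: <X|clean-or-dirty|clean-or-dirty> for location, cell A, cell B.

t=1 Left ⇒ <A|dirty|dirty>
t=2 Suck ⇒ <A|clean|dirty>
t=3 Left ⇒ <A|clean|dirty>
t=4 Right ⇒ <B|clean|dirty>
t=5 Left ⇒ <A|clean|dirty>

<A|clean|dirty>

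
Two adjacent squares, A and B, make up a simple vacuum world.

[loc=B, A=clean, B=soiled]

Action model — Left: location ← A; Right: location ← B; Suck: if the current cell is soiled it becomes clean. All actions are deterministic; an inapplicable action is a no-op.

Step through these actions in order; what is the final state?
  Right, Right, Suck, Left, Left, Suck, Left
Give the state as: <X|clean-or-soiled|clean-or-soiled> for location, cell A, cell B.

[1] after Right: <B|clean|soiled>
[2] after Right: <B|clean|soiled>
[3] after Suck: <B|clean|clean>
[4] after Left: <A|clean|clean>
[5] after Left: <A|clean|clean>
[6] after Suck: <A|clean|clean>
[7] after Left: <A|clean|clean>

<A|clean|clean>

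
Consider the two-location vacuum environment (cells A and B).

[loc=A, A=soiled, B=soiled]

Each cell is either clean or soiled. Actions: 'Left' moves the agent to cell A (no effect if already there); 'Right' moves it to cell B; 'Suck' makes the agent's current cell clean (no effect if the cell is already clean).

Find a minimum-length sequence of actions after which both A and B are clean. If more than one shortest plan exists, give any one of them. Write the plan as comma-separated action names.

1. Suck → loc=A A=clean B=soiled
2. Right → loc=B A=clean B=soiled
3. Suck → loc=B A=clean B=clean
min 3: Suck A + move + Suck B

Suck, Right, Suck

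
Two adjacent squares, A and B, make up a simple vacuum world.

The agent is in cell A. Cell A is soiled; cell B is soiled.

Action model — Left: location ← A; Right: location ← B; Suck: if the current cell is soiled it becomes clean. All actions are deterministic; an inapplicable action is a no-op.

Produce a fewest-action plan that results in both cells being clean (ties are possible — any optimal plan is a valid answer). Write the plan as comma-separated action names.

Suck, Right, Suck

t=1 Suck ⇒ (A; A:clean, B:soiled)
t=2 Right ⇒ (B; A:clean, B:soiled)
t=3 Suck ⇒ (B; A:clean, B:clean)
min 3: Suck A + move + Suck B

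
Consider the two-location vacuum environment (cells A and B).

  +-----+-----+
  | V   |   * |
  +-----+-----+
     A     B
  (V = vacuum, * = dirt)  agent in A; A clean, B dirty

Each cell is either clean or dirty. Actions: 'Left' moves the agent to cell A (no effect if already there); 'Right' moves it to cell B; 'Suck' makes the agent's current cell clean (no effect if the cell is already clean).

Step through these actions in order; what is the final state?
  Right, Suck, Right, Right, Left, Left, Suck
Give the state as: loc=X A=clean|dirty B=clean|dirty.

1) do Right; now loc=B A=clean B=dirty
2) do Suck; now loc=B A=clean B=clean
3) do Right; now loc=B A=clean B=clean
4) do Right; now loc=B A=clean B=clean
5) do Left; now loc=A A=clean B=clean
6) do Left; now loc=A A=clean B=clean
7) do Suck; now loc=A A=clean B=clean

loc=A A=clean B=clean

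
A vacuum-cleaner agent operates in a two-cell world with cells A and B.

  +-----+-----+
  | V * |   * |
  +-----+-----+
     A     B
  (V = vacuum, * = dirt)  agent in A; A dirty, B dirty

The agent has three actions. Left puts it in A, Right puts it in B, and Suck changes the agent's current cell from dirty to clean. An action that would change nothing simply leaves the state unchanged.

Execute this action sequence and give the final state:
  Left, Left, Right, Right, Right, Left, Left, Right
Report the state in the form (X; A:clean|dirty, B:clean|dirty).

step 1/8 (Left): (A; A:dirty, B:dirty)
step 2/8 (Left): (A; A:dirty, B:dirty)
step 3/8 (Right): (B; A:dirty, B:dirty)
step 4/8 (Right): (B; A:dirty, B:dirty)
step 5/8 (Right): (B; A:dirty, B:dirty)
step 6/8 (Left): (A; A:dirty, B:dirty)
step 7/8 (Left): (A; A:dirty, B:dirty)
step 8/8 (Right): (B; A:dirty, B:dirty)

(B; A:dirty, B:dirty)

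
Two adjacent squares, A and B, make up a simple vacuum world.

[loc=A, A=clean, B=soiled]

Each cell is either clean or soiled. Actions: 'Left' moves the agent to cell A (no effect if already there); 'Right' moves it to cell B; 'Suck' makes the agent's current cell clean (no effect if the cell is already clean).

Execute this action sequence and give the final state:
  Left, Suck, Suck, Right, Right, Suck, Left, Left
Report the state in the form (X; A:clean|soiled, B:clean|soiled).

(A; A:clean, B:clean)

1. Left → (A; A:clean, B:soiled)
2. Suck → (A; A:clean, B:soiled)
3. Suck → (A; A:clean, B:soiled)
4. Right → (B; A:clean, B:soiled)
5. Right → (B; A:clean, B:soiled)
6. Suck → (B; A:clean, B:clean)
7. Left → (A; A:clean, B:clean)
8. Left → (A; A:clean, B:clean)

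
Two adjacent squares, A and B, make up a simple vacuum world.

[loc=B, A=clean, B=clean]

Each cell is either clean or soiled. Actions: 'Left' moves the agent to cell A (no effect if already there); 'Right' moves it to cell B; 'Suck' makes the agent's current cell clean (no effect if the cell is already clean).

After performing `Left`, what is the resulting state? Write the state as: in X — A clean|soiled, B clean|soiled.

in A — A clean, B clean

start: in B — A clean, B clean
1) do Left; now in A — A clean, B clean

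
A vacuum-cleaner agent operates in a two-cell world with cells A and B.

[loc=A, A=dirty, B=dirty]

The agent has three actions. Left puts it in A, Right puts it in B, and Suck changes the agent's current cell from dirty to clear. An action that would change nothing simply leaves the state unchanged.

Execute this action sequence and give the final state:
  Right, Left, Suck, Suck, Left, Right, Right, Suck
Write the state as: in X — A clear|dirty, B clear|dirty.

in B — A clear, B clear

1) do Right; now in B — A dirty, B dirty
2) do Left; now in A — A dirty, B dirty
3) do Suck; now in A — A clear, B dirty
4) do Suck; now in A — A clear, B dirty
5) do Left; now in A — A clear, B dirty
6) do Right; now in B — A clear, B dirty
7) do Right; now in B — A clear, B dirty
8) do Suck; now in B — A clear, B clear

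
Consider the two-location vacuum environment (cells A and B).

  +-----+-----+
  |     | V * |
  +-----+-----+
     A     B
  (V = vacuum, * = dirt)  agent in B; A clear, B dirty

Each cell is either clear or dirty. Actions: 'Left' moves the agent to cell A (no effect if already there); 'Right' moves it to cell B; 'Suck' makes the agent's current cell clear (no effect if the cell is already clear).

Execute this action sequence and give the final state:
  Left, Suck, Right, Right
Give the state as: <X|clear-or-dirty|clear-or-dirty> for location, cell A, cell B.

1. Left → <A|clear|dirty>
2. Suck → <A|clear|dirty>
3. Right → <B|clear|dirty>
4. Right → <B|clear|dirty>

<B|clear|dirty>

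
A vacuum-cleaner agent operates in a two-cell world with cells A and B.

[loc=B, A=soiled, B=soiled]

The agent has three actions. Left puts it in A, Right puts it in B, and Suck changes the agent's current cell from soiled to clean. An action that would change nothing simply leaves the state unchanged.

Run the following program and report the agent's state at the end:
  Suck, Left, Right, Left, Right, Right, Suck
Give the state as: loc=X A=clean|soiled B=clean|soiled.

loc=B A=soiled B=clean

Suck (#1): loc=B A=soiled B=clean
Left (#2): loc=A A=soiled B=clean
Right (#3): loc=B A=soiled B=clean
Left (#4): loc=A A=soiled B=clean
Right (#5): loc=B A=soiled B=clean
Right (#6): loc=B A=soiled B=clean
Suck (#7): loc=B A=soiled B=clean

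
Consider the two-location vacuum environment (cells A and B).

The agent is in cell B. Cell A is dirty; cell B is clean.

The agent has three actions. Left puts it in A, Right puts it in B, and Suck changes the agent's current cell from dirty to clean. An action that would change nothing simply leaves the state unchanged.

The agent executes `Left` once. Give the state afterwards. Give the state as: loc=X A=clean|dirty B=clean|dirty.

loc=A A=dirty B=clean

start: loc=B A=dirty B=clean
t=1 Left ⇒ loc=A A=dirty B=clean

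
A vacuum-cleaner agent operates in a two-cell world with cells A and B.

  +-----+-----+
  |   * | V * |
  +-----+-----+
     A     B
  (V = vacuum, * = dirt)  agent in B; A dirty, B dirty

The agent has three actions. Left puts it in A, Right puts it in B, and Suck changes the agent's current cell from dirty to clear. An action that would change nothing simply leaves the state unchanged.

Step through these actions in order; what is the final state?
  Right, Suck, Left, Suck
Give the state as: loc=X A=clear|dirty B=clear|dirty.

loc=A A=clear B=clear

[1] after Right: loc=B A=dirty B=dirty
[2] after Suck: loc=B A=dirty B=clear
[3] after Left: loc=A A=dirty B=clear
[4] after Suck: loc=A A=clear B=clear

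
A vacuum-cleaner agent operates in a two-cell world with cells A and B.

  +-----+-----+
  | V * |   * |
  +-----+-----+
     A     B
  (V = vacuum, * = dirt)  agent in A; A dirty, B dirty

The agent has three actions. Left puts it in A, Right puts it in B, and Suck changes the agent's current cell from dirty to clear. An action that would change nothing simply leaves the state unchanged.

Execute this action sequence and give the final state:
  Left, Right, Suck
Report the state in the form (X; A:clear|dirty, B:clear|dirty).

1) do Left; now (A; A:dirty, B:dirty)
2) do Right; now (B; A:dirty, B:dirty)
3) do Suck; now (B; A:dirty, B:clear)

(B; A:dirty, B:clear)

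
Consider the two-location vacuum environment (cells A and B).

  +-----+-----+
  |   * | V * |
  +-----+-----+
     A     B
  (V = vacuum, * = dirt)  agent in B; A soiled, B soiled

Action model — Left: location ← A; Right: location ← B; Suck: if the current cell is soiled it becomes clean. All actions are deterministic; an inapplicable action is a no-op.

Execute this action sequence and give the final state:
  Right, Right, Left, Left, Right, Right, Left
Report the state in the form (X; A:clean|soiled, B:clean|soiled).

1. Right → (B; A:soiled, B:soiled)
2. Right → (B; A:soiled, B:soiled)
3. Left → (A; A:soiled, B:soiled)
4. Left → (A; A:soiled, B:soiled)
5. Right → (B; A:soiled, B:soiled)
6. Right → (B; A:soiled, B:soiled)
7. Left → (A; A:soiled, B:soiled)

(A; A:soiled, B:soiled)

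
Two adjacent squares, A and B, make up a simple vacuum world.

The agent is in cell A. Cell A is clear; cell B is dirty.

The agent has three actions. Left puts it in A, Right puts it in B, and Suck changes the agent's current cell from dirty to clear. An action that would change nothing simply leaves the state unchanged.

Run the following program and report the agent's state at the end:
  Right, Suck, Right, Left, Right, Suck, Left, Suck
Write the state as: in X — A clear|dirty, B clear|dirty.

in A — A clear, B clear

step 1/8 (Right): in B — A clear, B dirty
step 2/8 (Suck): in B — A clear, B clear
step 3/8 (Right): in B — A clear, B clear
step 4/8 (Left): in A — A clear, B clear
step 5/8 (Right): in B — A clear, B clear
step 6/8 (Suck): in B — A clear, B clear
step 7/8 (Left): in A — A clear, B clear
step 8/8 (Suck): in A — A clear, B clear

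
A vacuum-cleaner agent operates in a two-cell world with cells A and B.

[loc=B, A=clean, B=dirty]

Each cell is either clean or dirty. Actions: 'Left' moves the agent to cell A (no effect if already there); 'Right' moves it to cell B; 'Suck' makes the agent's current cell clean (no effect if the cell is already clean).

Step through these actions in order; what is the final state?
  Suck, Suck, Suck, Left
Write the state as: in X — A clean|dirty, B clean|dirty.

in A — A clean, B clean

Suck (#1): in B — A clean, B clean
Suck (#2): in B — A clean, B clean
Suck (#3): in B — A clean, B clean
Left (#4): in A — A clean, B clean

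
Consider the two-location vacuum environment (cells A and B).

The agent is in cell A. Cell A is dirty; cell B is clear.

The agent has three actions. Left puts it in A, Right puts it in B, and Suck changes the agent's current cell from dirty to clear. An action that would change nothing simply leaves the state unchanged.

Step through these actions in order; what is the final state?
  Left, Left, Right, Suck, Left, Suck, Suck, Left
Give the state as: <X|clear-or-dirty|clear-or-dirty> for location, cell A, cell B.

<A|clear|clear>

1) do Left; now <A|dirty|clear>
2) do Left; now <A|dirty|clear>
3) do Right; now <B|dirty|clear>
4) do Suck; now <B|dirty|clear>
5) do Left; now <A|dirty|clear>
6) do Suck; now <A|clear|clear>
7) do Suck; now <A|clear|clear>
8) do Left; now <A|clear|clear>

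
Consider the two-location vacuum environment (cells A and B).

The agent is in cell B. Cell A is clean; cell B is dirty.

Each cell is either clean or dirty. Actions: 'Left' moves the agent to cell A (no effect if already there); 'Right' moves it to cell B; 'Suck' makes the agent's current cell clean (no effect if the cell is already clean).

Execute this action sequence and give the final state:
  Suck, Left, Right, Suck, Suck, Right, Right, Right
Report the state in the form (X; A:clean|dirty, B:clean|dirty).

(B; A:clean, B:clean)

Suck (#1): (B; A:clean, B:clean)
Left (#2): (A; A:clean, B:clean)
Right (#3): (B; A:clean, B:clean)
Suck (#4): (B; A:clean, B:clean)
Suck (#5): (B; A:clean, B:clean)
Right (#6): (B; A:clean, B:clean)
Right (#7): (B; A:clean, B:clean)
Right (#8): (B; A:clean, B:clean)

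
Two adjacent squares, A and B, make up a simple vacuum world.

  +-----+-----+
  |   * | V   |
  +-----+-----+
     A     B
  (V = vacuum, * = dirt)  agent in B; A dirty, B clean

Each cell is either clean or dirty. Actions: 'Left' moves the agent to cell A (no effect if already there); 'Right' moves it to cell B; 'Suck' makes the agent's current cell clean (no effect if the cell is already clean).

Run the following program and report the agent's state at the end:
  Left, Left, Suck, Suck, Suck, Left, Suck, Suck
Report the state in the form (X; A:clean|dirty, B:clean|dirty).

step 1/8 (Left): (A; A:dirty, B:clean)
step 2/8 (Left): (A; A:dirty, B:clean)
step 3/8 (Suck): (A; A:clean, B:clean)
step 4/8 (Suck): (A; A:clean, B:clean)
step 5/8 (Suck): (A; A:clean, B:clean)
step 6/8 (Left): (A; A:clean, B:clean)
step 7/8 (Suck): (A; A:clean, B:clean)
step 8/8 (Suck): (A; A:clean, B:clean)

(A; A:clean, B:clean)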